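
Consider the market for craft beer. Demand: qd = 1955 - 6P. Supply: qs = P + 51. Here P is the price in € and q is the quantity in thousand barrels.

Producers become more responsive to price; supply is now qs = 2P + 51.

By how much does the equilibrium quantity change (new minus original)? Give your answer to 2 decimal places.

Initially, 1955 - 6P = P + 51, so 1904 = 7P and P = 272, q = 323.
The shock moves the curves to qd = 1955 - 6P and qs = 2P + 51.
New equilibrium: 1955 - 6P = 2P + 51 ⇒ 1904 = 8P ⇒ P = 238, q = 527.
Δq = 527 − 323 = +204.00.

+204.00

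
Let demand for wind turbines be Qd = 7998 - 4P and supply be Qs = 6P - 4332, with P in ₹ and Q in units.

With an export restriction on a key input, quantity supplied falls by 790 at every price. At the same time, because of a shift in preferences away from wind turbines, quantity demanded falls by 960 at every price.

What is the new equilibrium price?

1216

Before the shock: 7998 - 4P = 6P - 4332 ⇒ 12330 = 10P ⇒ P = 1233, Q = 3066.
After the shift, demand is Qd = 7038 - 4P and supply is Qs = 6P - 5122.
Clearing the new market: 7038 - 4P = 6P - 5122, so P = 1216 and Q = 2174.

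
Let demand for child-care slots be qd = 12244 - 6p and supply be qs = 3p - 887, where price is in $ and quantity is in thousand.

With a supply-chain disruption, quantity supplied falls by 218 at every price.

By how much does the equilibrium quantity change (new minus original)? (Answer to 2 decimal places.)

-145.33

Before the shock: 12244 - 6p = 3p - 887 ⇒ 13131 = 9p ⇒ p = 1459, q = 3490.
The shock moves the curves to qd = 12244 - 6p and qs = 3p - 1105.
Equate the new curves: 12244 - 6p = 3p - 1105, giving 13349 = 9p, p = 13349/9 ≈ 1483.2222, q = 10034/3 ≈ 3344.6667.
Δq = 3344.6667 − 3490 = -145.33.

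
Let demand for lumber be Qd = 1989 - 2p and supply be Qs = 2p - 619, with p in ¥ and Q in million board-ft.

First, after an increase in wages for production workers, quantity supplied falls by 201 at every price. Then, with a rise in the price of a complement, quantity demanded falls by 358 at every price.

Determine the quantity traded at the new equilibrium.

Solve the original market: 1989 - 2p = 2p - 619, hence p = 652 and Q = 685.
The shock moves the curves to Qd = 1631 - 2p and Qs = 2p - 820.
Clearing the new market: 1631 - 2p = 2p - 820, so p = 612.75 and Q = 405.5.

405.5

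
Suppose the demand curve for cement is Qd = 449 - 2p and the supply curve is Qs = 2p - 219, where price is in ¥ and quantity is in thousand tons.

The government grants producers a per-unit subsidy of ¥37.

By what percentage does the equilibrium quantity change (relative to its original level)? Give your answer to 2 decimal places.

+32.17

Solve the original market: 449 - 2p = 2p - 219, hence p = 167 and Q = 115.
Since sellers receive the price plus the subsidy, the effective supply curve becomes Qs = 2p - 145.
Setting them equal: 449 - 2p = 2p - 145 → 594 = 4p, so p = 148.5 and Q = 152.
%ΔQ = (152 − 115) / 115 × 100 = +32.17%.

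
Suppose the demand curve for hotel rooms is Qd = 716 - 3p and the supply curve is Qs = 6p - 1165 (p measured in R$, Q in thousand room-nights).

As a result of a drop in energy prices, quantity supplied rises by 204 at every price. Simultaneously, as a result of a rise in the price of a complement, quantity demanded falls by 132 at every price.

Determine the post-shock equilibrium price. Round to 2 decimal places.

Before the shock: 716 - 3p = 6p - 1165 ⇒ 1881 = 9p ⇒ p = 209, Q = 89.
The new curves are Qd = 584 - 3p (demand) and Qs = 6p - 961 (supply).
Equate the new curves: 584 - 3p = 6p - 961, giving 1545 = 9p, p = 515/3 ≈ 171.6667, Q = 69.

171.67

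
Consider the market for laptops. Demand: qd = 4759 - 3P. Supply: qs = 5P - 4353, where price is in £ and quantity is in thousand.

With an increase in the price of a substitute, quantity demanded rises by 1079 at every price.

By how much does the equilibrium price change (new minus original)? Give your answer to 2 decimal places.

+134.88

Original equilibrium: 4759 - 3P = 5P - 4353 gives 9112 = 8P, so P = 1139 and q = 1342.
After the shift, demand is qd = 5838 - 3P and supply is qs = 5P - 4353.
Equate the new curves: 5838 - 3P = 5P - 4353, giving 10191 = 8P, P = 1273.875, q = 2016.375.
ΔP = 1273.875 − 1139 = +134.88.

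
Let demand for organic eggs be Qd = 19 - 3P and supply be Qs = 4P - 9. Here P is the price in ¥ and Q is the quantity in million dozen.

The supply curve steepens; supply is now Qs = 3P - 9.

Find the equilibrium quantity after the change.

Before the shock: 19 - 3P = 4P - 9 ⇒ 28 = 7P ⇒ P = 4, Q = 7.
The shock moves the curves to Qd = 19 - 3P and Qs = 3P - 9.
Equate the new curves: 19 - 3P = 3P - 9, giving 28 = 6P, P = 14/3 ≈ 4.6667, Q = 5.

5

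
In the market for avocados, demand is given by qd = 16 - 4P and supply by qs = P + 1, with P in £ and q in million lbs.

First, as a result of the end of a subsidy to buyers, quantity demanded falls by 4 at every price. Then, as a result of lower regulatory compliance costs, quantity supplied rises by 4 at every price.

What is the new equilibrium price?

Solve the original market: 16 - 4P = P + 1, hence P = 3 and q = 4.
After the shift, demand is qd = 12 - 4P and supply is qs = P + 5.
Clearing the new market: 12 - 4P = P + 5, so P = 1.4 and q = 6.4.

1.4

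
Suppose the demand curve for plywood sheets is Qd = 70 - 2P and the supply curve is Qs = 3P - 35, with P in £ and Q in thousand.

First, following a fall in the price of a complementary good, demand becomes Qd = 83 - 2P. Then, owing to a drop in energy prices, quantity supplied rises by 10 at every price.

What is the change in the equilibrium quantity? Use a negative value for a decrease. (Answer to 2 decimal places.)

Initially, 70 - 2P = 3P - 35, so 105 = 5P and P = 21, Q = 28.
The new curves are Qd = 83 - 2P (demand) and Qs = 3P - 25 (supply).
Clearing the new market: 83 - 2P = 3P - 25, so P = 21.6 and Q = 39.8.
ΔQ = 39.8 − 28 = +11.80.

+11.80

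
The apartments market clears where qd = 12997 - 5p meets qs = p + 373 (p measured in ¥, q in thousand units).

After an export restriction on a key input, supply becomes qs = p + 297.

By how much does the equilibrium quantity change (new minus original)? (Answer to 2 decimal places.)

Original equilibrium: 12997 - 5p = p + 373 gives 12624 = 6p, so p = 2104 and q = 2477.
With the change applied: demand qd = 12997 - 5p, supply qs = p + 297.
New equilibrium: 12997 - 5p = p + 297 ⇒ 12700 = 6p ⇒ p = 6350/3 ≈ 2116.6667, q = 7241/3 ≈ 2413.6667.
Δq = 2413.6667 − 2477 = -63.33.

-63.33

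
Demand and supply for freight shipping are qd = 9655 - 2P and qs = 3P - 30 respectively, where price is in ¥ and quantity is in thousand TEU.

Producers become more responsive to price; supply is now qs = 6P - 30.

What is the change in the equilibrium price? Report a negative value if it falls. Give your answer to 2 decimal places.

Original equilibrium: 9655 - 2P = 3P - 30 gives 9685 = 5P, so P = 1937 and q = 5781.
With the change applied: demand qd = 9655 - 2P, supply qs = 6P - 30.
New equilibrium: 9655 - 2P = 6P - 30 ⇒ 9685 = 8P ⇒ P = 1210.625, q = 7233.75.
ΔP = 1210.625 − 1937 = -726.38.

-726.38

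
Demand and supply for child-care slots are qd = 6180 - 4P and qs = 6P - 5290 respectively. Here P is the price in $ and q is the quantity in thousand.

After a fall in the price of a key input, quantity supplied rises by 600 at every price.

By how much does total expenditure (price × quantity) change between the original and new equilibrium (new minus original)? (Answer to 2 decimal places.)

Solve the original market: 6180 - 4P = 6P - 5290, hence P = 1147 and q = 1592.
The new curves are qd = 6180 - 4P (demand) and qs = 6P - 4690 (supply).
Setting them equal: 6180 - 4P = 6P - 4690 → 10870 = 10P, so P = 1087 and q = 1832.
Expenditure moves from 1147×1592 = 1826024 to 1087×1832 = 1991384; change = +165360.00.

+165360.00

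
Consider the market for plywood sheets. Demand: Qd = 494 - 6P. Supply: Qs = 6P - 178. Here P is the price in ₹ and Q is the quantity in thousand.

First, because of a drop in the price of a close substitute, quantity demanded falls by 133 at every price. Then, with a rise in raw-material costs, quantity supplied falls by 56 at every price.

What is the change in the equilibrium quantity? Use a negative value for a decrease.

-94.5

Solve the original market: 494 - 6P = 6P - 178, hence P = 56 and Q = 158.
After the shift, demand is Qd = 361 - 6P and supply is Qs = 6P - 234.
Equate the new curves: 361 - 6P = 6P - 234, giving 595 = 12P, P = 595/12 ≈ 49.5833, Q = 63.5.
ΔQ = 63.5 − 158 = -94.5.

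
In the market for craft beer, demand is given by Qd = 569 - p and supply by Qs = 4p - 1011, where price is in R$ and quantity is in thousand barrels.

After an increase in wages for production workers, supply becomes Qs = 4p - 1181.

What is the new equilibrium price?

350

Initially, 569 - p = 4p - 1011, so 1580 = 5p and p = 316, Q = 253.
With the change applied: demand Qd = 569 - p, supply Qs = 4p - 1181.
Setting them equal: 569 - p = 4p - 1181 → 1750 = 5p, so p = 350 and Q = 219.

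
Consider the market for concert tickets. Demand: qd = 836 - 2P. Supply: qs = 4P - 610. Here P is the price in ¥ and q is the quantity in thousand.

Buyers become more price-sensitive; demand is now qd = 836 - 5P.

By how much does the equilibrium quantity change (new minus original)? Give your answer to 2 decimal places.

Original equilibrium: 836 - 2P = 4P - 610 gives 1446 = 6P, so P = 241 and q = 354.
With the change applied: demand qd = 836 - 5P, supply qs = 4P - 610.
Clearing the new market: 836 - 5P = 4P - 610, so P = 482/3 ≈ 160.6667 and q = 98/3 ≈ 32.6667.
Δq = 32.6667 − 354 = -321.33.

-321.33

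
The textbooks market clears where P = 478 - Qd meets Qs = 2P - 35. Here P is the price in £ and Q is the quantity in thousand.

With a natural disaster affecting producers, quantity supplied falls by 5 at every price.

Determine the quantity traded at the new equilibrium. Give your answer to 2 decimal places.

305.33

Original equilibrium: 478 - P = 2P - 35 gives 513 = 3P, so P = 171 and Q = 307.
The shock moves the curves to Qd = 478 - P and Qs = 2P - 40.
New equilibrium: 478 - P = 2P - 40 ⇒ 518 = 3P ⇒ P = 518/3 ≈ 172.6667, Q = 916/3 ≈ 305.3333.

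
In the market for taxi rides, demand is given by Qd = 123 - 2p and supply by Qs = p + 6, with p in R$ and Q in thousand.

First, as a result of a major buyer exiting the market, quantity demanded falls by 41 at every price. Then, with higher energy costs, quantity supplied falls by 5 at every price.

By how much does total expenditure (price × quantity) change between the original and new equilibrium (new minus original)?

Initially, 123 - 2p = p + 6, so 117 = 3p and p = 39, Q = 45.
The new curves are Qd = 82 - 2p (demand) and Qs = p + 1 (supply).
Clearing the new market: 82 - 2p = p + 1, so p = 27 and Q = 28.
Expenditure moves from 39×45 = 1755 to 27×28 = 756; change = -999.

-999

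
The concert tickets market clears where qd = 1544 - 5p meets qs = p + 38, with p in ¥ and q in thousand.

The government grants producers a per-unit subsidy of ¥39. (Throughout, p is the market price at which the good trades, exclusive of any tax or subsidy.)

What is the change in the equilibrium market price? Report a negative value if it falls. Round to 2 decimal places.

Solve the original market: 1544 - 5p = p + 38, hence p = 251 and q = 289.
Since sellers receive the price plus the subsidy, the effective supply curve becomes qs = p + 77.
Clearing the new market: 1544 - 5p = p + 77, so p = 244.5 and q = 321.5.
Δp = 244.5 − 251 = -6.50.

-6.50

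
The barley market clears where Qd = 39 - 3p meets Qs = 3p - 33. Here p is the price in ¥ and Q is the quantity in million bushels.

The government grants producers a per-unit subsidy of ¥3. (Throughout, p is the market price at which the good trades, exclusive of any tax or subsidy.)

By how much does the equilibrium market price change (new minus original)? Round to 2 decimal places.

Before the shock: 39 - 3p = 3p - 33 ⇒ 72 = 6p ⇒ p = 12, Q = 3.
Since sellers receive the price plus the subsidy, the effective supply curve becomes Qs = 3p - 24.
Equate the new curves: 39 - 3p = 3p - 24, giving 63 = 6p, p = 10.5, Q = 7.5.
Δp = 10.5 − 12 = -1.50.

-1.50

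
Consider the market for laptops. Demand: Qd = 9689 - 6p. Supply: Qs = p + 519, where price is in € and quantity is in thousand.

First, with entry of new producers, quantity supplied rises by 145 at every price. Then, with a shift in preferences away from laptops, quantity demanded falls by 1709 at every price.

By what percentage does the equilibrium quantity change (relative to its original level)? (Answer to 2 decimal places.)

Original equilibrium: 9689 - 6p = p + 519 gives 9170 = 7p, so p = 1310 and Q = 1829.
The shock moves the curves to Qd = 7980 - 6p and Qs = p + 664.
Setting them equal: 7980 - 6p = p + 664 → 7316 = 7p, so p = 7316/7 ≈ 1045.1429 and Q = 11964/7 ≈ 1709.1429.
%ΔQ = (1709.1429 − 1829) / 1829 × 100 = -6.55%.

-6.55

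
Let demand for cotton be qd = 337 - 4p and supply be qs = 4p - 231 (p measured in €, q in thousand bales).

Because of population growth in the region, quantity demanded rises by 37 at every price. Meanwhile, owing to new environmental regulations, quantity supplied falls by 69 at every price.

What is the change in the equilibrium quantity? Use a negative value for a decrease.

-16

Original equilibrium: 337 - 4p = 4p - 231 gives 568 = 8p, so p = 71 and q = 53.
The shock moves the curves to qd = 374 - 4p and qs = 4p - 300.
Clearing the new market: 374 - 4p = 4p - 300, so p = 84.25 and q = 37.
Δq = 37 − 53 = -16.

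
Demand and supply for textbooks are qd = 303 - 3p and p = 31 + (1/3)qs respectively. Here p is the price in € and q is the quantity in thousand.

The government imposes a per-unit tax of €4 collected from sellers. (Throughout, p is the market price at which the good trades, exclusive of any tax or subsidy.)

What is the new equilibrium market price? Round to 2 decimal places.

Initially, 303 - 3p = 3p - 93, so 396 = 6p and p = 66, q = 105.
Since sellers keep the price net of the tax, the effective supply curve becomes qs = 3p - 105.
New equilibrium: 303 - 3p = 3p - 105 ⇒ 408 = 6p ⇒ p = 68, q = 99.

68.00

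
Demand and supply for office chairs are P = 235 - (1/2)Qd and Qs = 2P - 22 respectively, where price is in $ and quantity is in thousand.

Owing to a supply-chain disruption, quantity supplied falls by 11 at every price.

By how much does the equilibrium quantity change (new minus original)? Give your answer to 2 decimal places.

Before the shock: 470 - 2P = 2P - 22 ⇒ 492 = 4P ⇒ P = 123, Q = 224.
With the change applied: demand Qd = 470 - 2P, supply Qs = 2P - 33.
Clearing the new market: 470 - 2P = 2P - 33, so P = 125.75 and Q = 218.5.
ΔQ = 218.5 − 224 = -5.50.

-5.50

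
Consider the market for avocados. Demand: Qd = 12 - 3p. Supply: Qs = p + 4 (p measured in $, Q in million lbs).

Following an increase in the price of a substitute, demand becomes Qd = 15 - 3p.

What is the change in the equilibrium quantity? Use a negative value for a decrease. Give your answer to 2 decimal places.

Solve the original market: 12 - 3p = p + 4, hence p = 2 and Q = 6.
After the shift, demand is Qd = 15 - 3p and supply is Qs = p + 4.
Equate the new curves: 15 - 3p = p + 4, giving 11 = 4p, p = 2.75, Q = 6.75.
ΔQ = 6.75 − 6 = +0.75.

+0.75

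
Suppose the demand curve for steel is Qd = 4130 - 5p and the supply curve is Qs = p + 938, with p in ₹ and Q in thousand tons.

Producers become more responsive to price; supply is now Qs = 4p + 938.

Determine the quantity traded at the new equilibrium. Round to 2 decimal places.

Solve the original market: 4130 - 5p = p + 938, hence p = 532 and Q = 1470.
After the shift, demand is Qd = 4130 - 5p and supply is Qs = 4p + 938.
Equate the new curves: 4130 - 5p = 4p + 938, giving 3192 = 9p, p = 1064/3 ≈ 354.6667, Q = 7070/3 ≈ 2356.6667.

2356.67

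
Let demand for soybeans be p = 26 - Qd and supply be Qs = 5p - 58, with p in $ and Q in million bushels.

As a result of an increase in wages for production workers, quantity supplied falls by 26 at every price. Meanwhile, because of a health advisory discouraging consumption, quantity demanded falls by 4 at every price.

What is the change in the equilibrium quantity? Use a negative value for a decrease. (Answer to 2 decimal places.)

Solve the original market: 26 - p = 5p - 58, hence p = 14 and Q = 12.
The shock moves the curves to Qd = 22 - p and Qs = 5p - 84.
New equilibrium: 22 - p = 5p - 84 ⇒ 106 = 6p ⇒ p = 53/3 ≈ 17.6667, Q = 13/3 ≈ 4.3333.
ΔQ = 4.3333 − 12 = -7.67.

-7.67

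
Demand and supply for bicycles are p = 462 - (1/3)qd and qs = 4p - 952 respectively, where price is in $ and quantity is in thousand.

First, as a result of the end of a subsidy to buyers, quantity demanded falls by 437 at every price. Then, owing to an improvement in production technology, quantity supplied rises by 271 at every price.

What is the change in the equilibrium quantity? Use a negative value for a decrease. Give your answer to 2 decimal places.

Solve the original market: 1386 - 3p = 4p - 952, hence p = 334 and q = 384.
After the shift, demand is qd = 949 - 3p and supply is qs = 4p - 681.
Equate the new curves: 949 - 3p = 4p - 681, giving 1630 = 7p, p = 1630/7 ≈ 232.8571, q = 1753/7 ≈ 250.4286.
Δq = 250.4286 − 384 = -133.57.

-133.57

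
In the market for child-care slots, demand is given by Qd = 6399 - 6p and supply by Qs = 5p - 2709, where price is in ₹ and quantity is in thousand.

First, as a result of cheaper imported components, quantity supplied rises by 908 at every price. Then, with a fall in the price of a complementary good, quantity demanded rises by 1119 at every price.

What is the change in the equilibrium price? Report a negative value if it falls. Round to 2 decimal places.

+19.18

Solve the original market: 6399 - 6p = 5p - 2709, hence p = 828 and Q = 1431.
The shock moves the curves to Qd = 7518 - 6p and Qs = 5p - 1801.
Setting them equal: 7518 - 6p = 5p - 1801 → 9319 = 11p, so p = 9319/11 ≈ 847.1818 and Q = 26784/11 ≈ 2434.9091.
Δp = 847.1818 − 828 = +19.18.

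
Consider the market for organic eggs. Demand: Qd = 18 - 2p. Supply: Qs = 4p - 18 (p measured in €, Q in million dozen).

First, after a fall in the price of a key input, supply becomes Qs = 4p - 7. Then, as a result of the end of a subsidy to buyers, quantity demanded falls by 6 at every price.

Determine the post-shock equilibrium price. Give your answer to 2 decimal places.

Before the shock: 18 - 2p = 4p - 18 ⇒ 36 = 6p ⇒ p = 6, Q = 6.
After the shift, demand is Qd = 12 - 2p and supply is Qs = 4p - 7.
Setting them equal: 12 - 2p = 4p - 7 → 19 = 6p, so p = 19/6 ≈ 3.1667 and Q = 17/3 ≈ 5.6667.

3.17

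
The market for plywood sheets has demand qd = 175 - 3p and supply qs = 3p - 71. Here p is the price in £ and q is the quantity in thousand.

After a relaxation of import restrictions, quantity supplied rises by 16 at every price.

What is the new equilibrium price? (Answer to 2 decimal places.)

Original equilibrium: 175 - 3p = 3p - 71 gives 246 = 6p, so p = 41 and q = 52.
The new curves are qd = 175 - 3p (demand) and qs = 3p - 55 (supply).
Clearing the new market: 175 - 3p = 3p - 55, so p = 115/3 ≈ 38.3333 and q = 60.

38.33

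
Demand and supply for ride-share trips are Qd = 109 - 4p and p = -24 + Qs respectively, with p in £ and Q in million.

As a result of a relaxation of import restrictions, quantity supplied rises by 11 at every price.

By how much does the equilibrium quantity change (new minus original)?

Original equilibrium: 109 - 4p = p + 24 gives 85 = 5p, so p = 17 and Q = 41.
The shock moves the curves to Qd = 109 - 4p and Qs = p + 35.
New equilibrium: 109 - 4p = p + 35 ⇒ 74 = 5p ⇒ p = 14.8, Q = 49.8.
ΔQ = 49.8 − 41 = +8.8.

+8.8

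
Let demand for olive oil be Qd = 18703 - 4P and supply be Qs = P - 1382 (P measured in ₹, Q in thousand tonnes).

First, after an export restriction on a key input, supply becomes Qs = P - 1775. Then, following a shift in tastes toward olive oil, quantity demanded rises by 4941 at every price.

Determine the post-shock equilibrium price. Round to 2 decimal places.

Solve the original market: 18703 - 4P = P - 1382, hence P = 4017 and Q = 2635.
After the shift, demand is Qd = 23644 - 4P and supply is Qs = P - 1775.
Equate the new curves: 23644 - 4P = P - 1775, giving 25419 = 5P, P = 5083.8, Q = 3308.8.

5083.80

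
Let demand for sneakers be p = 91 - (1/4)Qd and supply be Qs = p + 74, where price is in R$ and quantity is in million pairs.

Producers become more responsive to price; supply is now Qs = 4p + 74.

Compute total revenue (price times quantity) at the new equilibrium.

7938.75

Solve the original market: 364 - 4p = p + 74, hence p = 58 and Q = 132.
With the change applied: demand Qd = 364 - 4p, supply Qs = 4p + 74.
Equate the new curves: 364 - 4p = 4p + 74, giving 290 = 8p, p = 36.25, Q = 219.
New expenditure = 36.25 × 219 = 7938.75.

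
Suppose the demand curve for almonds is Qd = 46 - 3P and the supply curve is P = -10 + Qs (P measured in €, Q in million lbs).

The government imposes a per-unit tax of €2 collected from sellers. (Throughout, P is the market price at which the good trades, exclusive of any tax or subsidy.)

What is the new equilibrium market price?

Initially, 46 - 3P = P + 10, so 36 = 4P and P = 9, Q = 19.
Since sellers keep the price net of the tax, the effective supply curve becomes Qs = P + 8.
Equate the new curves: 46 - 3P = P + 8, giving 38 = 4P, P = 9.5, Q = 17.5.

9.5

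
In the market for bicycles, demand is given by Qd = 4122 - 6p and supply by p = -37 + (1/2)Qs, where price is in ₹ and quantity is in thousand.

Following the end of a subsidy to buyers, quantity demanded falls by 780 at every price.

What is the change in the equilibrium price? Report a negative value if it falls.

Original equilibrium: 4122 - 6p = 2p + 74 gives 4048 = 8p, so p = 506 and Q = 1086.
The new curves are Qd = 3342 - 6p (demand) and Qs = 2p + 74 (supply).
Equate the new curves: 3342 - 6p = 2p + 74, giving 3268 = 8p, p = 408.5, Q = 891.
Δp = 408.5 − 506 = -97.5.

-97.5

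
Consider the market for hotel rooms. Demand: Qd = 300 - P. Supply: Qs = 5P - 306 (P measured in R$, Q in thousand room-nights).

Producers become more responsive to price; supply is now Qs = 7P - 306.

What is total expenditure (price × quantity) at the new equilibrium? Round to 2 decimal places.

16986.94

Before the shock: 300 - P = 5P - 306 ⇒ 606 = 6P ⇒ P = 101, Q = 199.
After the shift, demand is Qd = 300 - P and supply is Qs = 7P - 306.
New equilibrium: 300 - P = 7P - 306 ⇒ 606 = 8P ⇒ P = 75.75, Q = 224.25.
New expenditure = 75.75 × 224.25 = 16986.94.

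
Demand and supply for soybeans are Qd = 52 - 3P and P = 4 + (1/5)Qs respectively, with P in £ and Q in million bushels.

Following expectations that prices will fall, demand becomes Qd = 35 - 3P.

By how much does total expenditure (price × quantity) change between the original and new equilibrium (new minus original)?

Initially, 52 - 3P = 5P - 20, so 72 = 8P and P = 9, Q = 25.
The shock moves the curves to Qd = 35 - 3P and Qs = 5P - 20.
New equilibrium: 35 - 3P = 5P - 20 ⇒ 55 = 8P ⇒ P = 6.875, Q = 14.375.
Expenditure moves from 9×25 = 225 to 6.875×14.375 = 98.828125; change = -126.171875.

-126.171875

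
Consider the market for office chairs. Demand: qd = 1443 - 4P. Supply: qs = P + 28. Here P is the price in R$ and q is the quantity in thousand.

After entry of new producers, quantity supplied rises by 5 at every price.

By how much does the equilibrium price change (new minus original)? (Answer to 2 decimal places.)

-1.00

Before the shock: 1443 - 4P = P + 28 ⇒ 1415 = 5P ⇒ P = 283, q = 311.
The shock moves the curves to qd = 1443 - 4P and qs = P + 33.
Setting them equal: 1443 - 4P = P + 33 → 1410 = 5P, so P = 282 and q = 315.
ΔP = 282 − 283 = -1.00.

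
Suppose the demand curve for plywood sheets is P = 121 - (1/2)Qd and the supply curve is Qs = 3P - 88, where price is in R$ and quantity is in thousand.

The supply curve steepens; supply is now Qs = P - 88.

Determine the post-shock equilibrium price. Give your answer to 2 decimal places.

Before the shock: 242 - 2P = 3P - 88 ⇒ 330 = 5P ⇒ P = 66, Q = 110.
The new curves are Qd = 242 - 2P (demand) and Qs = P - 88 (supply).
Clearing the new market: 242 - 2P = P - 88, so P = 110 and Q = 22.

110.00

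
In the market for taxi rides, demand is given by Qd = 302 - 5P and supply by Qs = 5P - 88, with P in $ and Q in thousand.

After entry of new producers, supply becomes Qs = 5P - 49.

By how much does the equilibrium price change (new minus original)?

-3.9

Initially, 302 - 5P = 5P - 88, so 390 = 10P and P = 39, Q = 107.
The shock moves the curves to Qd = 302 - 5P and Qs = 5P - 49.
Setting them equal: 302 - 5P = 5P - 49 → 351 = 10P, so P = 35.1 and Q = 126.5.
ΔP = 35.1 − 39 = -3.9.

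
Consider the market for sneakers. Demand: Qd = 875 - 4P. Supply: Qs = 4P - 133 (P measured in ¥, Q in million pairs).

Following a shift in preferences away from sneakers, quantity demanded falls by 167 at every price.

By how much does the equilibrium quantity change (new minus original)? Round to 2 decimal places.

Initially, 875 - 4P = 4P - 133, so 1008 = 8P and P = 126, Q = 371.
With the change applied: demand Qd = 708 - 4P, supply Qs = 4P - 133.
Setting them equal: 708 - 4P = 4P - 133 → 841 = 8P, so P = 105.125 and Q = 287.5.
ΔQ = 287.5 − 371 = -83.50.

-83.50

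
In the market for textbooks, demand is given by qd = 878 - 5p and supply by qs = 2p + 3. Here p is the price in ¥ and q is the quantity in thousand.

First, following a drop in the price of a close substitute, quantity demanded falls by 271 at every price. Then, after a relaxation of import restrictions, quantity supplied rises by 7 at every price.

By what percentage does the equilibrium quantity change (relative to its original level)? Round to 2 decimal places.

-28.63

Before the shock: 878 - 5p = 2p + 3 ⇒ 875 = 7p ⇒ p = 125, q = 253.
The shock moves the curves to qd = 607 - 5p and qs = 2p + 10.
Equate the new curves: 607 - 5p = 2p + 10, giving 597 = 7p, p = 597/7 ≈ 85.2857, q = 1264/7 ≈ 180.5714.
%Δq = (180.5714 − 253) / 253 × 100 = -28.63%.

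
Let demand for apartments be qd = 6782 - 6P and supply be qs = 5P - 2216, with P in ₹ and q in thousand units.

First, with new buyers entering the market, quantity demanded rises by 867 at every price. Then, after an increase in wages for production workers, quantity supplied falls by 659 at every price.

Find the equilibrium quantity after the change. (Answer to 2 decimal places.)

Solve the original market: 6782 - 6P = 5P - 2216, hence P = 818 and q = 1874.
With the change applied: demand qd = 7649 - 6P, supply qs = 5P - 2875.
Setting them equal: 7649 - 6P = 5P - 2875 → 10524 = 11P, so P = 10524/11 ≈ 956.7273 and q = 20995/11 ≈ 1908.6364.

1908.64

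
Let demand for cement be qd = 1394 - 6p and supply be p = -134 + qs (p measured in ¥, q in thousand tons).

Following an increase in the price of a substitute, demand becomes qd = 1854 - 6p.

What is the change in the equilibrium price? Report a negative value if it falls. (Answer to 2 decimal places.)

+65.71

Solve the original market: 1394 - 6p = p + 134, hence p = 180 and q = 314.
After the shift, demand is qd = 1854 - 6p and supply is qs = p + 134.
Setting them equal: 1854 - 6p = p + 134 → 1720 = 7p, so p = 1720/7 ≈ 245.7143 and q = 2658/7 ≈ 379.7143.
Δp = 245.7143 − 180 = +65.71.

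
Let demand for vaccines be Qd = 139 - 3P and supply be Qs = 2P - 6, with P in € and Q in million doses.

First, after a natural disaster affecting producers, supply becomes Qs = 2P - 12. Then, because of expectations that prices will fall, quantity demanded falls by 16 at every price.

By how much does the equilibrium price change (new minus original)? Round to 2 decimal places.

-2.00

Initially, 139 - 3P = 2P - 6, so 145 = 5P and P = 29, Q = 52.
The new curves are Qd = 123 - 3P (demand) and Qs = 2P - 12 (supply).
New equilibrium: 123 - 3P = 2P - 12 ⇒ 135 = 5P ⇒ P = 27, Q = 42.
ΔP = 27 − 29 = -2.00.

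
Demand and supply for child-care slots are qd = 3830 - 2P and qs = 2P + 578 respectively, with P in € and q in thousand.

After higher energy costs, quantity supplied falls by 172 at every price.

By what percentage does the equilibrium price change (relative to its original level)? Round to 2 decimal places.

+5.29

Before the shock: 3830 - 2P = 2P + 578 ⇒ 3252 = 4P ⇒ P = 813, q = 2204.
After the shift, demand is qd = 3830 - 2P and supply is qs = 2P + 406.
Setting them equal: 3830 - 2P = 2P + 406 → 3424 = 4P, so P = 856 and q = 2118.
%ΔP = (856 − 813) / 813 × 100 = +5.29%.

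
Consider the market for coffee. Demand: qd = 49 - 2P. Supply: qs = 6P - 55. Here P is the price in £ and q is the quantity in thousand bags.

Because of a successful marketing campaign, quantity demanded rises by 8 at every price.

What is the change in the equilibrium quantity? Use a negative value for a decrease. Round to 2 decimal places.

+6.00

Original equilibrium: 49 - 2P = 6P - 55 gives 104 = 8P, so P = 13 and q = 23.
After the shift, demand is qd = 57 - 2P and supply is qs = 6P - 55.
Setting them equal: 57 - 2P = 6P - 55 → 112 = 8P, so P = 14 and q = 29.
Δq = 29 − 23 = +6.00.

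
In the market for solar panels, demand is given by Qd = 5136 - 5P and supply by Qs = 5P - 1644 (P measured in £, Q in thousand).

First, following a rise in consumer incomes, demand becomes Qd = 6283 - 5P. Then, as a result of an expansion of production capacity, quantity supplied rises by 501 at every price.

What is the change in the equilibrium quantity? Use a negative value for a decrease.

Before the shock: 5136 - 5P = 5P - 1644 ⇒ 6780 = 10P ⇒ P = 678, Q = 1746.
After the shift, demand is Qd = 6283 - 5P and supply is Qs = 5P - 1143.
Equate the new curves: 6283 - 5P = 5P - 1143, giving 7426 = 10P, P = 742.6, Q = 2570.
ΔQ = 2570 − 1746 = +824.

+824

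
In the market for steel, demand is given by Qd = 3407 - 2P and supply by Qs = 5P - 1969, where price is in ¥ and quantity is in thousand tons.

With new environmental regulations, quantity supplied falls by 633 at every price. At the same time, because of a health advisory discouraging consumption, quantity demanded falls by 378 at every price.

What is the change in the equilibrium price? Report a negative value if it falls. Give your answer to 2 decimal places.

Solve the original market: 3407 - 2P = 5P - 1969, hence P = 768 and Q = 1871.
The shock moves the curves to Qd = 3029 - 2P and Qs = 5P - 2602.
Equate the new curves: 3029 - 2P = 5P - 2602, giving 5631 = 7P, P = 5631/7 ≈ 804.4286, Q = 9941/7 ≈ 1420.1429.
ΔP = 804.4286 − 768 = +36.43.

+36.43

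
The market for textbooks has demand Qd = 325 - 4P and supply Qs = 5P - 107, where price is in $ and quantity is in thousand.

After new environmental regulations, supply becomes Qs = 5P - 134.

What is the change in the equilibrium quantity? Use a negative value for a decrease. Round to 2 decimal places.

Original equilibrium: 325 - 4P = 5P - 107 gives 432 = 9P, so P = 48 and Q = 133.
With the change applied: demand Qd = 325 - 4P, supply Qs = 5P - 134.
Setting them equal: 325 - 4P = 5P - 134 → 459 = 9P, so P = 51 and Q = 121.
ΔQ = 121 − 133 = -12.00.

-12.00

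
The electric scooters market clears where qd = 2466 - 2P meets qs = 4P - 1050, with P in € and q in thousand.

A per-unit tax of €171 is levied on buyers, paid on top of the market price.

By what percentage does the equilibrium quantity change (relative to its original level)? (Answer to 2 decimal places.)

Initially, 2466 - 2P = 4P - 1050, so 3516 = 6P and P = 586, q = 1294.
Since buyers pay the price plus the tax, the effective demand curve becomes qd = 2124 - 2P.
New equilibrium: 2124 - 2P = 4P - 1050 ⇒ 3174 = 6P ⇒ P = 529, q = 1066.
%Δq = (1066 − 1294) / 1294 × 100 = -17.62%.

-17.62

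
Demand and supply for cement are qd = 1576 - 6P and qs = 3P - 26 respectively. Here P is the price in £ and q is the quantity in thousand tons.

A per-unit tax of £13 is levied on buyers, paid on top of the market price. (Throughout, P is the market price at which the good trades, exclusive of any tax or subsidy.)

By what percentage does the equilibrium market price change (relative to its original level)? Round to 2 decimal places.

Original equilibrium: 1576 - 6P = 3P - 26 gives 1602 = 9P, so P = 178 and q = 508.
Since buyers pay the price plus the tax, the effective demand curve becomes qd = 1498 - 6P.
New equilibrium: 1498 - 6P = 3P - 26 ⇒ 1524 = 9P ⇒ P = 508/3 ≈ 169.3333, q = 482.
%ΔP = (169.3333 − 178) / 178 × 100 = -4.87%.

-4.87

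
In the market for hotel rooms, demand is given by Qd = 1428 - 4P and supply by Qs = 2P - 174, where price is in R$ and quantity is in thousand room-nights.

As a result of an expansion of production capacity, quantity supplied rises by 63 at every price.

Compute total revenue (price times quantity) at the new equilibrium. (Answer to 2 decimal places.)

Original equilibrium: 1428 - 4P = 2P - 174 gives 1602 = 6P, so P = 267 and Q = 360.
With the change applied: demand Qd = 1428 - 4P, supply Qs = 2P - 111.
Equate the new curves: 1428 - 4P = 2P - 111, giving 1539 = 6P, P = 256.5, Q = 402.
New expenditure = 256.5 × 402 = 103113.00.

103113.00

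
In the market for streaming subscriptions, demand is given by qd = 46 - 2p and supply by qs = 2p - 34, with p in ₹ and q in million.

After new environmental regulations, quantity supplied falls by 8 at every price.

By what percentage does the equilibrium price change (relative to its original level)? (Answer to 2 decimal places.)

+10.00

Solve the original market: 46 - 2p = 2p - 34, hence p = 20 and q = 6.
The shock moves the curves to qd = 46 - 2p and qs = 2p - 42.
New equilibrium: 46 - 2p = 2p - 42 ⇒ 88 = 4p ⇒ p = 22, q = 2.
%Δp = (22 − 20) / 20 × 100 = +10.00%.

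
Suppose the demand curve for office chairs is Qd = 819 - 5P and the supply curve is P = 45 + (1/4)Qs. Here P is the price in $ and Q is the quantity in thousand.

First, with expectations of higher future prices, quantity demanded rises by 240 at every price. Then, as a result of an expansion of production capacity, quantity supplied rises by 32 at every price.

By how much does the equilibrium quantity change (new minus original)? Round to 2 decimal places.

+124.44

Solve the original market: 819 - 5P = 4P - 180, hence P = 111 and Q = 264.
With the change applied: demand Qd = 1059 - 5P, supply Qs = 4P - 148.
New equilibrium: 1059 - 5P = 4P - 148 ⇒ 1207 = 9P ⇒ P = 1207/9 ≈ 134.1111, Q = 3496/9 ≈ 388.4444.
ΔQ = 388.4444 − 264 = +124.44.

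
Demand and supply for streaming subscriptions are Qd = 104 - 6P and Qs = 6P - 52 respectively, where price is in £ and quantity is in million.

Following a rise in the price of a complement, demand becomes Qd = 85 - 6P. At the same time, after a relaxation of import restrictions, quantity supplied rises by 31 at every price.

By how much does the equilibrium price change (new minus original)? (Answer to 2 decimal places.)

-4.17

Initially, 104 - 6P = 6P - 52, so 156 = 12P and P = 13, Q = 26.
The shock moves the curves to Qd = 85 - 6P and Qs = 6P - 21.
Equate the new curves: 85 - 6P = 6P - 21, giving 106 = 12P, P = 53/6 ≈ 8.8333, Q = 32.
ΔP = 8.8333 − 13 = -4.17.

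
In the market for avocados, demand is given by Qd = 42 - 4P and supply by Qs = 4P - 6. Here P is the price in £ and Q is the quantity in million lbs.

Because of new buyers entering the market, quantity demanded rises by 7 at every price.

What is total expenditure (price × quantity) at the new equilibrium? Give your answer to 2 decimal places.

147.81

Original equilibrium: 42 - 4P = 4P - 6 gives 48 = 8P, so P = 6 and Q = 18.
The new curves are Qd = 49 - 4P (demand) and Qs = 4P - 6 (supply).
New equilibrium: 49 - 4P = 4P - 6 ⇒ 55 = 8P ⇒ P = 6.875, Q = 21.5.
New expenditure = 6.875 × 21.5 = 147.81.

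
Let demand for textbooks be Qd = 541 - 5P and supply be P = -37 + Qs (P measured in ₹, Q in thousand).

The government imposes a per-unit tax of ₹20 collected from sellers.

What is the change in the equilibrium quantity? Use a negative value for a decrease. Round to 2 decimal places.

-16.67

Before the shock: 541 - 5P = P + 37 ⇒ 504 = 6P ⇒ P = 84, Q = 121.
Since sellers keep the price net of the tax, the effective supply curve becomes Qs = P + 17.
Clearing the new market: 541 - 5P = P + 17, so P = 262/3 ≈ 87.3333 and Q = 313/3 ≈ 104.3333.
ΔQ = 104.3333 − 121 = -16.67.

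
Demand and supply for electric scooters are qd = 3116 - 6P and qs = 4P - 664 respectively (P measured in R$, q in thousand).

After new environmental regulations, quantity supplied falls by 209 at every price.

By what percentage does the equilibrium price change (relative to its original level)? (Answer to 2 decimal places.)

Original equilibrium: 3116 - 6P = 4P - 664 gives 3780 = 10P, so P = 378 and q = 848.
With the change applied: demand qd = 3116 - 6P, supply qs = 4P - 873.
Setting them equal: 3116 - 6P = 4P - 873 → 3989 = 10P, so P = 398.9 and q = 722.6.
%ΔP = (398.9 − 378) / 378 × 100 = +5.53%.

+5.53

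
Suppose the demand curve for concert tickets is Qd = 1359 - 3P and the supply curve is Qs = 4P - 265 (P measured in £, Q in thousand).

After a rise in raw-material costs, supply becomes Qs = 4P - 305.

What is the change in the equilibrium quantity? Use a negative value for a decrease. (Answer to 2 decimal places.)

Original equilibrium: 1359 - 3P = 4P - 265 gives 1624 = 7P, so P = 232 and Q = 663.
After the shift, demand is Qd = 1359 - 3P and supply is Qs = 4P - 305.
Clearing the new market: 1359 - 3P = 4P - 305, so P = 1664/7 ≈ 237.7143 and Q = 4521/7 ≈ 645.8571.
ΔQ = 645.8571 − 663 = -17.14.

-17.14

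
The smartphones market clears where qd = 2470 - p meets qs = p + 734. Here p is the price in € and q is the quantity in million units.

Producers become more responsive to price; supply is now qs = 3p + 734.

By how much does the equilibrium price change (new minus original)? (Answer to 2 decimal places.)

-434.00

Before the shock: 2470 - p = p + 734 ⇒ 1736 = 2p ⇒ p = 868, q = 1602.
After the shift, demand is qd = 2470 - p and supply is qs = 3p + 734.
New equilibrium: 2470 - p = 3p + 734 ⇒ 1736 = 4p ⇒ p = 434, q = 2036.
Δp = 434 − 868 = -434.00.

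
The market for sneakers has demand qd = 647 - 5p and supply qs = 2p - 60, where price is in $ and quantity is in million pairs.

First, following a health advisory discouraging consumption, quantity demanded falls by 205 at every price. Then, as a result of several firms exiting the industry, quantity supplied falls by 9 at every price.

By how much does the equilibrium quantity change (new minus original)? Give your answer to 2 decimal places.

-65.00

Initially, 647 - 5p = 2p - 60, so 707 = 7p and p = 101, q = 142.
After the shift, demand is qd = 442 - 5p and supply is qs = 2p - 69.
New equilibrium: 442 - 5p = 2p - 69 ⇒ 511 = 7p ⇒ p = 73, q = 77.
Δq = 77 − 142 = -65.00.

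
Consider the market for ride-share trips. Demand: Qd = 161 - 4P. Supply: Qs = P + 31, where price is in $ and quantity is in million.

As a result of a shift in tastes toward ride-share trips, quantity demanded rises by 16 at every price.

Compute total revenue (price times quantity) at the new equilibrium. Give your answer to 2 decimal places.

Initially, 161 - 4P = P + 31, so 130 = 5P and P = 26, Q = 57.
The shock moves the curves to Qd = 177 - 4P and Qs = P + 31.
New equilibrium: 177 - 4P = P + 31 ⇒ 146 = 5P ⇒ P = 29.2, Q = 60.2.
New expenditure = 29.2 × 60.2 = 1757.84.

1757.84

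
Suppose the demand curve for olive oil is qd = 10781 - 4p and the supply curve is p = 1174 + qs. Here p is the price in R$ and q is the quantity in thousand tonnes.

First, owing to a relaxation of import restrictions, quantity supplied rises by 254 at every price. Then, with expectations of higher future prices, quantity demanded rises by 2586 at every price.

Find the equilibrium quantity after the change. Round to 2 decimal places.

Solve the original market: 10781 - 4p = p - 1174, hence p = 2391 and q = 1217.
The shock moves the curves to qd = 13367 - 4p and qs = p - 920.
Equate the new curves: 13367 - 4p = p - 920, giving 14287 = 5p, p = 2857.4, q = 1937.4.

1937.40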